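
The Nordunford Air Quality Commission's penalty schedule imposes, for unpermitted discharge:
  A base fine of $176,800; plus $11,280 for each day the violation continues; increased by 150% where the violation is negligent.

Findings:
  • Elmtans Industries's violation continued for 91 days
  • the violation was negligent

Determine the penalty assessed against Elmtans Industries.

Per-day component: 91 × $11,280 = $1,026,480
Base plus per-day: $176,800 + $1,026,480 = $1,203,280
Enhancement: 150% of $1,203,280 = $1,804,920
Enhanced fine: $1,203,280 + $1,804,920 = $3,008,200

$3,008,200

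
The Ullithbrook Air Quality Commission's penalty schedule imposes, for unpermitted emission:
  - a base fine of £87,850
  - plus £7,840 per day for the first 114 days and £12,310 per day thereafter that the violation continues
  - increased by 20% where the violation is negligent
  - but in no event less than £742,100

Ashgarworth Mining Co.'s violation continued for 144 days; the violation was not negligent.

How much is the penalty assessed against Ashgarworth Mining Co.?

First 114 days: 114 × £7,840 = £893,760
Remaining days: (144 − 114) × £12,310 = £369,300
Per-day component: £893,760 + £369,300 = £1,263,060
Base plus per-day: £87,850 + £1,263,060 = £1,350,910
The violation was not negligent: no 20% increase.
Minimum £742,100: £1,350,910 meets the minimum, no increase.

£1,350,910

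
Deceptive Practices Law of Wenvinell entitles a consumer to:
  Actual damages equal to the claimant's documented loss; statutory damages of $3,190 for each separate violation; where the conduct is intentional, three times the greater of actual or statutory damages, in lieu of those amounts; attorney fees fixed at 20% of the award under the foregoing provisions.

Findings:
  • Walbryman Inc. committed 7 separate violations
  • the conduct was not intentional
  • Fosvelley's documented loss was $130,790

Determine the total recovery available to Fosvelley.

Statutory damages: 7 × $3,190 = $22,330
Conduct not intentional: the in-lieu enhancement does not apply.
Actual plus statutory damages: $130,790 + $22,330 = $153,120
Attorney fees: 20% of $153,120 = $30,624
Total recovery: $153,120 + $30,624 = $183,744

$183,744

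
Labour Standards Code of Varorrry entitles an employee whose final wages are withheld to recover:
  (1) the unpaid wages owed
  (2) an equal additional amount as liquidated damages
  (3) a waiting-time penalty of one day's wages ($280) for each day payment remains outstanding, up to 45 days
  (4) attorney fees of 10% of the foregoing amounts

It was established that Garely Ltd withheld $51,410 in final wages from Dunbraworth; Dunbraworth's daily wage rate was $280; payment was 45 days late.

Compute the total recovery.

Liquidated damages (equal amount): $51,410
Penalty days: min(45, 45) = 45
Waiting-time penalty: 45 × $280 = $12,600
Subtotal: $51,410 + $51,410 + $12,600 = $115,420
Attorney fees: 10% of $115,420 = $11,542
Total award: $115,420 + $11,542 = $126,962

$126,962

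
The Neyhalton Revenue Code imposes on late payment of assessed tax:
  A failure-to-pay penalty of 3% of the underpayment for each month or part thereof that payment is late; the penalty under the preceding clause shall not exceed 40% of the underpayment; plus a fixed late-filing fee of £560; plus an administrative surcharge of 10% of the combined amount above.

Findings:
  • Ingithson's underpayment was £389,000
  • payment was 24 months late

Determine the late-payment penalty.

Accrued rate: 3% × 24 = 72%, capped at 40% → 40%
Failure-to-pay penalty: 40% of £389,000 = £155,600
Penalty before surcharge: £155,600 + £560 = £156,160
Administrative surcharge: 10% of £156,160 = £15,616
Total penalty: £156,160 + £15,616 = £171,776

£171,776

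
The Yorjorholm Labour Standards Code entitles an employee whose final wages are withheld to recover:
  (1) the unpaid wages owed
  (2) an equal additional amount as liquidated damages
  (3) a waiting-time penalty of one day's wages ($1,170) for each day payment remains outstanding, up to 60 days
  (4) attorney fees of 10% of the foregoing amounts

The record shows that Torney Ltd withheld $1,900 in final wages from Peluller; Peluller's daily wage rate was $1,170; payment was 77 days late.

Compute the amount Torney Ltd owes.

Liquidated damages (equal amount): $1,900
Penalty days: min(77, 60) = 60
Waiting-time penalty: 60 × $1,170 = $70,200
Subtotal: $1,900 + $1,900 + $70,200 = $74,000
Attorney fees: 10% of $74,000 = $7,400
Total award: $74,000 + $7,400 = $81,400

$81,400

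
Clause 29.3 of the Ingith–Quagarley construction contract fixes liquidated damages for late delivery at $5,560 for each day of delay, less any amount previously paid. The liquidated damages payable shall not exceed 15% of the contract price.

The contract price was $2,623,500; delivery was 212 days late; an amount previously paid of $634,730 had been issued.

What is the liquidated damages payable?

$393,525

Per-day damages: 212 × $5,560 = $1,178,720
Less amount previously paid: $1,178,720 − $634,730 = $543,990
Cap: 15% of $2,623,500 = $393,525
Cap at $393,525: $543,990 exceeds the cap → $393,525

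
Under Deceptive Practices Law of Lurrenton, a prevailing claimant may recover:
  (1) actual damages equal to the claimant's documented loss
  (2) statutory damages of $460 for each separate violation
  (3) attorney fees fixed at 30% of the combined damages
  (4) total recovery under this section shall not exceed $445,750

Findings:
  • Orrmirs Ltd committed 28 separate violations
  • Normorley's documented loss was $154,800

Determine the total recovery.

$217,984

Statutory damages: 28 × $460 = $12,880
Combined damages: $154,800 + $12,880 = $167,680
Attorney fees: 30% of $167,680 = $50,304
Total before cap: $167,680 + $50,304 = $217,984
Cap at $445,750: $217,984 is within the cap, no reduction.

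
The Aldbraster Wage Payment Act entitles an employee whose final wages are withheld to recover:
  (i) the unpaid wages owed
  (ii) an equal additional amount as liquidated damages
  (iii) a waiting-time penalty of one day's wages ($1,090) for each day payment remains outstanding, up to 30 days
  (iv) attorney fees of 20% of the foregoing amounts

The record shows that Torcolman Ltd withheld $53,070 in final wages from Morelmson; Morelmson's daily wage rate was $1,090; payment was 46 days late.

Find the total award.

$166,608

Liquidated damages (equal amount): $53,070
Penalty days: min(46, 30) = 30
Waiting-time penalty: 30 × $1,090 = $32,700
Subtotal: $53,070 + $53,070 + $32,700 = $138,840
Attorney fees: 20% of $138,840 = $27,768
Total award: $138,840 + $27,768 = $166,608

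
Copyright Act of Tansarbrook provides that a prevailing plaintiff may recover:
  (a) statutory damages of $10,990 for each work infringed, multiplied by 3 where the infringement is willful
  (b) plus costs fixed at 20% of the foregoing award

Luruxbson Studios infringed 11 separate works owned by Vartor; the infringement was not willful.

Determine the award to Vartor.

$145,068

Statutory damages: 11 × $10,990 = $120,890
Infringement not willful: no ×3 enhancement.
Costs: 20% of $120,890 = $24,178
Award plus costs: $120,890 + $24,178 = $145,068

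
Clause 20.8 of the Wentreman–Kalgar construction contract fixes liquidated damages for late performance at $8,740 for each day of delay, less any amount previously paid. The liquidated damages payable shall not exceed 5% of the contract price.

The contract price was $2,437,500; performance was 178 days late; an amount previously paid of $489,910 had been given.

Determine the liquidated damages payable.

Per-day damages: 178 × $8,740 = $1,555,720
Less amount previously paid: $1,555,720 − $489,910 = $1,065,810
Cap: 5% of $2,437,500 = $121,875
Cap at $121,875: $1,065,810 exceeds the cap → $121,875

Liquidated damages: $121,875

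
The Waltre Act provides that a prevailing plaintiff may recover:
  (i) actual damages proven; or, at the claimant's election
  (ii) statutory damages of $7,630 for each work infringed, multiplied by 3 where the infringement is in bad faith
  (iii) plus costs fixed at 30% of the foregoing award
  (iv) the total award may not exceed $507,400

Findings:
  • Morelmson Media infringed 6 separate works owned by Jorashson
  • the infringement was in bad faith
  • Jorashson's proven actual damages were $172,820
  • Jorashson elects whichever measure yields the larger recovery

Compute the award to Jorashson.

$224,666

Statutory damages: 6 × $7,630 = $45,780
Trebled: 3 × $45,780 = $137,340
Greater of actual damages ($172,820) or enhanced statutory damages ($137,340): $172,820
Costs: 30% of $172,820 = $51,846
Award plus costs: $172,820 + $51,846 = $224,666
Cap at $507,400: $224,666 is within the cap, no reduction.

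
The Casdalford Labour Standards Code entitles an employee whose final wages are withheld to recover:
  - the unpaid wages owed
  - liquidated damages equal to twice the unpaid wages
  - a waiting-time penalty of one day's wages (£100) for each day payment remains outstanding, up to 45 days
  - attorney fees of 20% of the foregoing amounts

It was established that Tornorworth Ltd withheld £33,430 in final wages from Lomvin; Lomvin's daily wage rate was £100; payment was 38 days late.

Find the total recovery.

Doubled: 2 × £33,430 = £66,860
Penalty days: min(38, 45) = 38
Waiting-time penalty: 38 × £100 = £3,800
Subtotal: £33,430 + £66,860 + £3,800 = £104,090
Attorney fees: 20% of £104,090 = £20,818
Total award: £104,090 + £20,818 = £124,908

Total award: £124,908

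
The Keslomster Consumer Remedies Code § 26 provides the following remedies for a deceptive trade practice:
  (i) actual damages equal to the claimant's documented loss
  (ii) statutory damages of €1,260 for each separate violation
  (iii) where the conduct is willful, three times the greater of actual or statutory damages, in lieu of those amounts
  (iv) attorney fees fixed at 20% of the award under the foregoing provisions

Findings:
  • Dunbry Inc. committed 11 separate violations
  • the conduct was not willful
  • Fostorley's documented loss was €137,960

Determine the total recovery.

Statutory damages: 11 × €1,260 = €13,860
Conduct not willful: the in-lieu enhancement does not apply.
Actual plus statutory damages: €137,960 + €13,860 = €151,820
Attorney fees: 20% of €151,820 = €30,364
Total recovery: €151,820 + €30,364 = €182,184

€182,184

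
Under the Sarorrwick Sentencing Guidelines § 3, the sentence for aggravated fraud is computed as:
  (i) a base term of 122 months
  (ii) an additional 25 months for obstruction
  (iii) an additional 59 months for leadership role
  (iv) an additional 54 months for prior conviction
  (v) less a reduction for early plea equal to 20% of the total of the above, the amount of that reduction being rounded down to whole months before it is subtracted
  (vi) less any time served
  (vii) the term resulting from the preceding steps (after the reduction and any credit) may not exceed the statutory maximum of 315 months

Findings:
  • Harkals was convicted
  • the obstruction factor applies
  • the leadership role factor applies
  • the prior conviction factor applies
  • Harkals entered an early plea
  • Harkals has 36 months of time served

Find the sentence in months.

Sentence: 172 months

Obstruction enhancement: +25 months
Leadership role enhancement: +59 months
Prior conviction enhancement: +54 months
Adjusted term: 122 months + 25 months + 59 months + 54 months = 260 months
Early plea reduction: 20% of 260 months = 52 months (rounded down)
After reduction: 260 − 52 = 208 months
Less time served: 208 months − 36 months = 172 months
Cap at 315 months: 172 months is within the cap, no reduction.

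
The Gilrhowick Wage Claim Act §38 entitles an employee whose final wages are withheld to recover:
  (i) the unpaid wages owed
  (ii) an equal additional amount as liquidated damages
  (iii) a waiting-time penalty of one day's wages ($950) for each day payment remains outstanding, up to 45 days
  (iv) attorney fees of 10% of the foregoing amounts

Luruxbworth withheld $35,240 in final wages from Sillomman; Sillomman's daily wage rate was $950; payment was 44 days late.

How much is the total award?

Liquidated damages (equal amount): $35,240
Penalty days: min(44, 45) = 44
Waiting-time penalty: 44 × $950 = $41,800
Subtotal: $35,240 + $35,240 + $41,800 = $112,280
Attorney fees: 10% of $112,280 = $11,228
Total award: $112,280 + $11,228 = $123,508

$123,508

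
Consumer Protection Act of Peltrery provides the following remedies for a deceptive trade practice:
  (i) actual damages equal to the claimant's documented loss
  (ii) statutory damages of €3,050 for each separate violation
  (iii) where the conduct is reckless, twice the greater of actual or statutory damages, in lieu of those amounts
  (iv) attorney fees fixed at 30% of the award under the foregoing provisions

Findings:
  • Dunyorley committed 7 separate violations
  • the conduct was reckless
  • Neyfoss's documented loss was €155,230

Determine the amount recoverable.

€403,598

Statutory damages: 7 × €3,050 = €21,350
Greater of actual damages (€155,230) or statutory damages (€21,350): €155,230
Doubled: 2 × €155,230 = €310,460
Attorney fees: 30% of €310,460 = €93,138
Total recovery: €310,460 + €93,138 = €403,598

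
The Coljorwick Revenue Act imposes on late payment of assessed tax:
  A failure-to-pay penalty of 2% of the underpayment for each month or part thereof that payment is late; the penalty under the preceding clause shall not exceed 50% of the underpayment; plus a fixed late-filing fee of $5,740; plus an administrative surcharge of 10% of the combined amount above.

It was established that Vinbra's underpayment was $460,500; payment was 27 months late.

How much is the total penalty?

$259,589

Accrued rate: 2% × 27 = 54%, capped at 50% → 50%
Failure-to-pay penalty: 50% of $460,500 = $230,250
Penalty before surcharge: $230,250 + $5,740 = $235,990
Administrative surcharge: 10% of $235,990 = $23,599
Total penalty: $235,990 + $23,599 = $259,589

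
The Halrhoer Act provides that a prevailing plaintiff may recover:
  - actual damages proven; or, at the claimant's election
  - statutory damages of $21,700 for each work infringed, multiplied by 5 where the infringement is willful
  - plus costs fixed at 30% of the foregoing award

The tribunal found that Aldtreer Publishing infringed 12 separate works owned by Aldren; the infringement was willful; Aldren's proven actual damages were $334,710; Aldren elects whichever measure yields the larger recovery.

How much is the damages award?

$1,692,600

Statutory damages: 12 × $21,700 = $260,400
Multiplied by 5: 5 × $260,400 = $1,302,000
Greater of actual damages ($334,710) or enhanced statutory damages ($1,302,000): $1,302,000
Costs: 30% of $1,302,000 = $390,600
Award plus costs: $1,302,000 + $390,600 = $1,692,600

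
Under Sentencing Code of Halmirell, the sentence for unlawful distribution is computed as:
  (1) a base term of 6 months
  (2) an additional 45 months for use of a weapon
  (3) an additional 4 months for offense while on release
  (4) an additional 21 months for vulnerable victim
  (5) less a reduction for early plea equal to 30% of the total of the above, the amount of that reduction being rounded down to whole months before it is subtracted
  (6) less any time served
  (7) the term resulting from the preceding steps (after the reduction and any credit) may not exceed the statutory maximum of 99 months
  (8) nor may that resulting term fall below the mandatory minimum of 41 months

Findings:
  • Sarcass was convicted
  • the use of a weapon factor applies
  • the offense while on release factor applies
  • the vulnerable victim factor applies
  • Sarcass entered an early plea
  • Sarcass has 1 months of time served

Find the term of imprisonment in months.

Use of a weapon enhancement: +45 months
Offense while on release enhancement: +4 months
Vulnerable victim enhancement: +21 months
Adjusted term: 6 months + 45 months + 4 months + 21 months = 76 months
Early plea reduction: 30% of 76 months = 22 months (rounded down)
After reduction: 76 − 22 = 54 months
Less time served: 54 months − 1 months = 53 months
Cap at 99 months: 53 months is within the cap, no reduction.
Minimum 41 months: 53 months meets the minimum, no increase.

53 months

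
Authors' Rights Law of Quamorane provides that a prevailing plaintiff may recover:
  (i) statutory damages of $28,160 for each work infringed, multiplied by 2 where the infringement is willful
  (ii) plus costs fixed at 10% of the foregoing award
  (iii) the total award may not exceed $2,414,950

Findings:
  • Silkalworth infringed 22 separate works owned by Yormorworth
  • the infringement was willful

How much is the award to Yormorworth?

Statutory damages: 22 × $28,160 = $619,520
Doubled: 2 × $619,520 = $1,239,040
Costs: 10% of $1,239,040 = $123,904
Award plus costs: $1,239,040 + $123,904 = $1,362,944
Cap at $2,414,950: $1,362,944 is within the cap, no reduction.

$1,362,944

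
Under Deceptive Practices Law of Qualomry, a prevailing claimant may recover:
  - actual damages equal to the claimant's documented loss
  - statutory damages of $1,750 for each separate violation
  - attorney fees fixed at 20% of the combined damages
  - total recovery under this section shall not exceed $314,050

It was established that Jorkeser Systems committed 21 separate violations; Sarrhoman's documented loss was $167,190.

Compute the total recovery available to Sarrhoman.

$244,728

Statutory damages: 21 × $1,750 = $36,750
Combined damages: $167,190 + $36,750 = $203,940
Attorney fees: 20% of $203,940 = $40,788
Total before cap: $203,940 + $40,788 = $244,728
Cap at $314,050: $244,728 is within the cap, no reduction.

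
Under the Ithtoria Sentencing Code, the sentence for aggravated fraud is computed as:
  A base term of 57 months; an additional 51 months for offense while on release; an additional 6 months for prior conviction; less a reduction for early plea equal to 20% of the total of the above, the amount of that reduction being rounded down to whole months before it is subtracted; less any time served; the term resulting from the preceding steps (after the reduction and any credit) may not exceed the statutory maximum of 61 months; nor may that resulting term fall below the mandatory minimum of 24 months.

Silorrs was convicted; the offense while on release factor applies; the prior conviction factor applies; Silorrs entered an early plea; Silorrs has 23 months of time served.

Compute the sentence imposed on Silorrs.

61 months

Offense while on release enhancement: +51 months
Prior conviction enhancement: +6 months
Adjusted term: 57 months + 51 months + 6 months = 114 months
Early plea reduction: 20% of 114 months = 22 months (rounded down)
After reduction: 114 − 22 = 92 months
Less time served: 92 months − 23 months = 69 months
Cap at 61 months: 69 months exceeds the cap → 61 months
Minimum 24 months: 61 months meets the minimum, no increase.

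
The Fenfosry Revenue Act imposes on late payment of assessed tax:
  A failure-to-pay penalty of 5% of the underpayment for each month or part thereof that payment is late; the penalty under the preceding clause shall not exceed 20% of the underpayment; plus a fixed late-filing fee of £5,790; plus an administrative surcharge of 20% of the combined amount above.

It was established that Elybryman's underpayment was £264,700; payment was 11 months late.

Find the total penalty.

£70,476

Accrued rate: 5% × 11 = 55%, capped at 20% → 20%
Failure-to-pay penalty: 20% of £264,700 = £52,940
Penalty before surcharge: £52,940 + £5,790 = £58,730
Administrative surcharge: 20% of £58,730 = £11,746
Total penalty: £58,730 + £11,746 = £70,476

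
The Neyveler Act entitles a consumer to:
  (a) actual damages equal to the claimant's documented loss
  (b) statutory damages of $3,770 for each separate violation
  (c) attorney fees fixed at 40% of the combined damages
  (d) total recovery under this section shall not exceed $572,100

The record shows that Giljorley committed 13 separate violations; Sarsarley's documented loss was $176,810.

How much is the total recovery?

Statutory damages: 13 × $3,770 = $49,010
Combined damages: $176,810 + $49,010 = $225,820
Attorney fees: 40% of $225,820 = $90,328
Total before cap: $225,820 + $90,328 = $316,148
Cap at $572,100: $316,148 is within the cap, no reduction.

$316,148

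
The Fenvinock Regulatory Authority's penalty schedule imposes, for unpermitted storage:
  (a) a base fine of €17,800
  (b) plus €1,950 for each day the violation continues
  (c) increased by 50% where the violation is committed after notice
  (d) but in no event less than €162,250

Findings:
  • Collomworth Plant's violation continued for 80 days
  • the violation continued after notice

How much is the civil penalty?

€260,700

Per-day component: 80 × €1,950 = €156,000
Base plus per-day: €17,800 + €156,000 = €173,800
Enhancement: 50% of €173,800 = €86,900
Enhanced fine: €173,800 + €86,900 = €260,700
Minimum €162,250: €260,700 meets the minimum, no increase.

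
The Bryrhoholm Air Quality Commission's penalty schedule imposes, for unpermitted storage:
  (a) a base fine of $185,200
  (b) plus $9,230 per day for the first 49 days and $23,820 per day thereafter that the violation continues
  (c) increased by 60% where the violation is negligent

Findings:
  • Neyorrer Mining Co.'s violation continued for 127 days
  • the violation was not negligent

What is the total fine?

First 49 days: 49 × $9,230 = $452,270
Remaining days: (127 − 49) × $23,820 = $1,857,960
Per-day component: $452,270 + $1,857,960 = $2,310,230
Base plus per-day: $185,200 + $2,310,230 = $2,495,430
The violation was not negligent: no 60% increase.

$2,495,430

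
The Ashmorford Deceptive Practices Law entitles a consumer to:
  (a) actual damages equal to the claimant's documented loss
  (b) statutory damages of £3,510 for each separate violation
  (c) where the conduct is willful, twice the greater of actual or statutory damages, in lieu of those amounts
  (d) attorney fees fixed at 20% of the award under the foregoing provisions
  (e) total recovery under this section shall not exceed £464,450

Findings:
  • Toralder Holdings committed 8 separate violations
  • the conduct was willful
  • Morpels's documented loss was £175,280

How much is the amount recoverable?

Total recovery: £420,672

Statutory damages: 8 × £3,510 = £28,080
Greater of actual damages (£175,280) or statutory damages (£28,080): £175,280
Doubled: 2 × £175,280 = £350,560
Attorney fees: 20% of £350,560 = £70,112
Total before cap: £350,560 + £70,112 = £420,672
Cap at £464,450: £420,672 is within the cap, no reduction.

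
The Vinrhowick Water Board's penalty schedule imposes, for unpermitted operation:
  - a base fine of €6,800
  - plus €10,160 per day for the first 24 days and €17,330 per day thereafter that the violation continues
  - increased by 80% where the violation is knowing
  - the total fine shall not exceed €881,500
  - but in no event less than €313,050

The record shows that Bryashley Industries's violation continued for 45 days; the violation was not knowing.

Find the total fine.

€614,570

First 24 days: 24 × €10,160 = €243,840
Remaining days: (45 − 24) × €17,330 = €363,930
Per-day component: €243,840 + €363,930 = €607,770
Base plus per-day: €6,800 + €607,770 = €614,570
The violation was not knowing: no 80% increase.
Cap at €881,500: €614,570 is within the cap, no reduction.
Minimum €313,050: €614,570 meets the minimum, no increase.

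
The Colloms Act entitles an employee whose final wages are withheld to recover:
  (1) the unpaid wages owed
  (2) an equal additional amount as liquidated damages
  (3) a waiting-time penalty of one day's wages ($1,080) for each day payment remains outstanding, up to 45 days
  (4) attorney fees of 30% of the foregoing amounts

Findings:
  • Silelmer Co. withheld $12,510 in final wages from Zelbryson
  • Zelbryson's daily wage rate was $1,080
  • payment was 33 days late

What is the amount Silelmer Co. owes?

Liquidated damages (equal amount): $12,510
Penalty days: min(33, 45) = 33
Waiting-time penalty: 33 × $1,080 = $35,640
Subtotal: $12,510 + $12,510 + $35,640 = $60,660
Attorney fees: 30% of $60,660 = $18,198
Total award: $60,660 + $18,198 = $78,858

$78,858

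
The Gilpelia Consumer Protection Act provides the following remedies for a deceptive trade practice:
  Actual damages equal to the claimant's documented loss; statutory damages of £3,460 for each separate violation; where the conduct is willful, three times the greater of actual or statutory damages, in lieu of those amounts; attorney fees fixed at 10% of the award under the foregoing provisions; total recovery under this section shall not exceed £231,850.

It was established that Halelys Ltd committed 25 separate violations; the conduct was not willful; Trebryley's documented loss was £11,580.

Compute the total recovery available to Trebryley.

Total recovery: £107,888

Statutory damages: 25 × £3,460 = £86,500
Conduct not willful: the in-lieu enhancement does not apply.
Actual plus statutory damages: £11,580 + £86,500 = £98,080
Attorney fees: 10% of £98,080 = £9,808
Total before cap: £98,080 + £9,808 = £107,888
Cap at £231,850: £107,888 is within the cap, no reduction.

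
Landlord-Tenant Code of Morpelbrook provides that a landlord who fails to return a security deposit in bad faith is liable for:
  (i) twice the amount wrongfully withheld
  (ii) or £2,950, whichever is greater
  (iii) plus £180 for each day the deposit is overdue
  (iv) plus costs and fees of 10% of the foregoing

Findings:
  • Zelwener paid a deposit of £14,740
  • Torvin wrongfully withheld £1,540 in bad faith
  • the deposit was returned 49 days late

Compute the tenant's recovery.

£13,090

Doubled: 2 × £1,540 = £3,080
Minimum £2,950: £3,080 meets the minimum, no increase.
Late-return penalty: 49 × £180 = £8,820
Damages plus late penalty: £3,080 + £8,820 = £11,900
Costs and fees: 10% of £11,900 = £1,190
Total recovery: £11,900 + £1,190 = £13,090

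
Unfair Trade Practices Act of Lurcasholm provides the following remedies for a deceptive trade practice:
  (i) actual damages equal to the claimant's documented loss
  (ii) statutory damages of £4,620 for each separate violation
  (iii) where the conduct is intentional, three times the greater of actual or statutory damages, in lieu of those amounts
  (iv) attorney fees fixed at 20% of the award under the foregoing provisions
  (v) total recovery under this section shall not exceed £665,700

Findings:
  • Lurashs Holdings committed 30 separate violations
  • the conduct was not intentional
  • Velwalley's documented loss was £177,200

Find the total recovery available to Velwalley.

£378,960

Statutory damages: 30 × £4,620 = £138,600
Conduct not intentional: the in-lieu enhancement does not apply.
Actual plus statutory damages: £177,200 + £138,600 = £315,800
Attorney fees: 20% of £315,800 = £63,160
Total before cap: £315,800 + £63,160 = £378,960
Cap at £665,700: £378,960 is within the cap, no reduction.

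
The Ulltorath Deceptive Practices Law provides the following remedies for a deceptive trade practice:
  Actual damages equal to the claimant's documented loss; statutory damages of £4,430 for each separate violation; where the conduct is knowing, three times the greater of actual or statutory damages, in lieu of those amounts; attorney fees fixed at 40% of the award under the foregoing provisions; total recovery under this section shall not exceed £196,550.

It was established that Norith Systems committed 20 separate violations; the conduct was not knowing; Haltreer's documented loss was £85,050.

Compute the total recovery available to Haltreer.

Statutory damages: 20 × £4,430 = £88,600
Conduct not knowing: the in-lieu enhancement does not apply.
Actual plus statutory damages: £85,050 + £88,600 = £173,650
Attorney fees: 40% of £173,650 = £69,460
Total before cap: £173,650 + £69,460 = £243,110
Cap at £196,550: £243,110 exceeds the cap → £196,550

£196,550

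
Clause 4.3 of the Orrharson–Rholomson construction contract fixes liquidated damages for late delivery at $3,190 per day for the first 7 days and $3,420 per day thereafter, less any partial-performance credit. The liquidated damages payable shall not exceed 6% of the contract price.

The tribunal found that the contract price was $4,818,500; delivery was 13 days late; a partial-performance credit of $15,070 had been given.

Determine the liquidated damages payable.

First 7 days: 7 × $3,190 = $22,330
Remaining days: (13 − 7) × $3,420 = $20,520
Accrued per-day damages: $22,330 + $20,520 = $42,850
Less partial-performance credit: $42,850 − $15,070 = $27,780
Cap: 6% of $4,818,500 = $289,110
Cap at $289,110: $27,780 is within the cap, no reduction.

$27,780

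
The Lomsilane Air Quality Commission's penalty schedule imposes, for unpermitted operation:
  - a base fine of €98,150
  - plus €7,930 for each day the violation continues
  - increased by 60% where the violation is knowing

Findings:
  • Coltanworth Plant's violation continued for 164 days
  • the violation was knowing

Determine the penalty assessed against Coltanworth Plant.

Per-day component: 164 × €7,930 = €1,300,520
Base plus per-day: €98,150 + €1,300,520 = €1,398,670
Enhancement: 60% of €1,398,670 = €839,202
Enhanced fine: €1,398,670 + €839,202 = €2,237,872

€2,237,872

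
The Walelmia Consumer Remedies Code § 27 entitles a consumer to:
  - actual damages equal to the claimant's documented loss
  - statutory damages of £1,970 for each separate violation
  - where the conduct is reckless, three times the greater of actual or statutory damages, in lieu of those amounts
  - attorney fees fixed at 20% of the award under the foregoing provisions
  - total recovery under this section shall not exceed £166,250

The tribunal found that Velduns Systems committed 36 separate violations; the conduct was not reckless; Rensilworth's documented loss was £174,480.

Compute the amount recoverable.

Statutory damages: 36 × £1,970 = £70,920
Conduct not reckless: the in-lieu enhancement does not apply.
Actual plus statutory damages: £174,480 + £70,920 = £245,400
Attorney fees: 20% of £245,400 = £49,080
Total before cap: £245,400 + £49,080 = £294,480
Cap at £166,250: £294,480 exceeds the cap → £166,250

Total recovery: £166,250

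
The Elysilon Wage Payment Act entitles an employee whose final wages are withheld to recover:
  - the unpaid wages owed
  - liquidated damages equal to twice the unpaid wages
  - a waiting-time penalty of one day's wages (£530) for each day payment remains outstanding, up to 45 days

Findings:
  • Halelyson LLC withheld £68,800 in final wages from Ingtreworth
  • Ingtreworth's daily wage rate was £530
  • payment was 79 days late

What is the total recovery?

£230,250

Doubled: 2 × £68,800 = £137,600
Penalty days: min(79, 45) = 45
Waiting-time penalty: 45 × £530 = £23,850
Total award: £68,800 + £137,600 + £23,850 = £230,250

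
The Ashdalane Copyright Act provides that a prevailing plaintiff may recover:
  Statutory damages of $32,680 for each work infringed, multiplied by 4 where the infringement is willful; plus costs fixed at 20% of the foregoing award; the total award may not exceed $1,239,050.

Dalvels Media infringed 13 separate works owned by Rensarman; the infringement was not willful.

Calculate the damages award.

$509,808

Statutory damages: 13 × $32,680 = $424,840
Infringement not willful: no ×4 enhancement.
Costs: 20% of $424,840 = $84,968
Award plus costs: $424,840 + $84,968 = $509,808
Cap at $1,239,050: $509,808 is within the cap, no reduction.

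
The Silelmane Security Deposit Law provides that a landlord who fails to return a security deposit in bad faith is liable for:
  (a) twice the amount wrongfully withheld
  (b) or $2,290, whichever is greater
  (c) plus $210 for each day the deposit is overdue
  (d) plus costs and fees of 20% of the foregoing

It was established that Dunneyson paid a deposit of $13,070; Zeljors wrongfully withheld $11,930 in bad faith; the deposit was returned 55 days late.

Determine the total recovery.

Doubled: 2 × $11,930 = $23,860
Minimum $2,290: $23,860 meets the minimum, no increase.
Late-return penalty: 55 × $210 = $11,550
Damages plus late penalty: $23,860 + $11,550 = $35,410
Costs and fees: 20% of $35,410 = $7,082
Total recovery: $35,410 + $7,082 = $42,492

$42,492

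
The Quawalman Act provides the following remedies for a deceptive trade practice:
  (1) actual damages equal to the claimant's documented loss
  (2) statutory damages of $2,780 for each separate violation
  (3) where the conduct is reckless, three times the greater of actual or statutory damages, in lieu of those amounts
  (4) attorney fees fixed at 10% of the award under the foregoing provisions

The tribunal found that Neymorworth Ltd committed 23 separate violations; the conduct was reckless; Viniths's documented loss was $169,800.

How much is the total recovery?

Statutory damages: 23 × $2,780 = $63,940
Greater of actual damages ($169,800) or statutory damages ($63,940): $169,800
Trebled: 3 × $169,800 = $509,400
Attorney fees: 10% of $509,400 = $50,940
Total recovery: $509,400 + $50,940 = $560,340

$560,340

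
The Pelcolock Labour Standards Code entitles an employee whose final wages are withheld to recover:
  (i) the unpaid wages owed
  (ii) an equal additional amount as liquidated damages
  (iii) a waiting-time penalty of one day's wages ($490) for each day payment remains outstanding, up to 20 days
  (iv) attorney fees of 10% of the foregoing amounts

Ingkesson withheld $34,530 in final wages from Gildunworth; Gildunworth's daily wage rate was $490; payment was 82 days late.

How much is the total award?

$86,746

Liquidated damages (equal amount): $34,530
Penalty days: min(82, 20) = 20
Waiting-time penalty: 20 × $490 = $9,800
Subtotal: $34,530 + $34,530 + $9,800 = $78,860
Attorney fees: 10% of $78,860 = $7,886
Total award: $78,860 + $7,886 = $86,746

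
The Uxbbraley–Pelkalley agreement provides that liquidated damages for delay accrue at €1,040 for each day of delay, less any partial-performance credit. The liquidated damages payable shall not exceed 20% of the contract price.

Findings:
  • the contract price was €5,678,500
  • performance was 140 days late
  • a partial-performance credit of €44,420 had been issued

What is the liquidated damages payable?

€101,180

Per-day damages: 140 × €1,040 = €145,600
Less partial-performance credit: €145,600 − €44,420 = €101,180
Cap: 20% of €5,678,500 = €1,135,700
Cap at €1,135,700: €101,180 is within the cap, no reduction.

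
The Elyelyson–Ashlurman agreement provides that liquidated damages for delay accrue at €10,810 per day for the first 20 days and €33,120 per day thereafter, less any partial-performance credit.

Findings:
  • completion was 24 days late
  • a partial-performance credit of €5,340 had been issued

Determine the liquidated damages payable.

€343,340

First 20 days: 20 × €10,810 = €216,200
Remaining days: (24 − 20) × €33,120 = €132,480
Accrued per-day damages: €216,200 + €132,480 = €348,680
Less partial-performance credit: €348,680 − €5,340 = €343,340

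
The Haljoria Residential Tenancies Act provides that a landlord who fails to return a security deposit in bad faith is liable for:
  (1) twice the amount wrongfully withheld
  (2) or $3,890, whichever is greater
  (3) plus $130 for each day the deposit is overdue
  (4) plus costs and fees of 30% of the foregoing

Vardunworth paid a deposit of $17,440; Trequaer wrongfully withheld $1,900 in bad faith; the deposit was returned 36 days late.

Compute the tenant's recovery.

Doubled: 2 × $1,900 = $3,800
Minimum $3,890: $3,800 is below the minimum → $3,890
Late-return penalty: 36 × $130 = $4,680
Damages plus late penalty: $3,890 + $4,680 = $8,570
Costs and fees: 30% of $8,570 = $2,571
Total recovery: $8,570 + $2,571 = $11,141

$11,141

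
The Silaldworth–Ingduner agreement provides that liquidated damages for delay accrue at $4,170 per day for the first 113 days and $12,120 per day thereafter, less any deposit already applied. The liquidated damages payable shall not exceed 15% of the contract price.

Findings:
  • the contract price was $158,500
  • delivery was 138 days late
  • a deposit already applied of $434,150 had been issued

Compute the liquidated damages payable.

$23,775

First 113 days: 113 × $4,170 = $471,210
Remaining days: (138 − 113) × $12,120 = $303,000
Accrued per-day damages: $471,210 + $303,000 = $774,210
Less deposit already applied: $774,210 − $434,150 = $340,060
Cap: 15% of $158,500 = $23,775
Cap at $23,775: $340,060 exceeds the cap → $23,775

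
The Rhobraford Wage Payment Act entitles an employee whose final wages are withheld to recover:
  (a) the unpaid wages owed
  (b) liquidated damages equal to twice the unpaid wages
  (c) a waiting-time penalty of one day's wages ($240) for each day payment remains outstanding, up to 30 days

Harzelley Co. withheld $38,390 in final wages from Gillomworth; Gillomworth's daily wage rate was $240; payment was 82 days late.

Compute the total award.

Doubled: 2 × $38,390 = $76,780
Penalty days: min(82, 30) = 30
Waiting-time penalty: 30 × $240 = $7,200
Total award: $38,390 + $76,780 + $7,200 = $122,370

$122,370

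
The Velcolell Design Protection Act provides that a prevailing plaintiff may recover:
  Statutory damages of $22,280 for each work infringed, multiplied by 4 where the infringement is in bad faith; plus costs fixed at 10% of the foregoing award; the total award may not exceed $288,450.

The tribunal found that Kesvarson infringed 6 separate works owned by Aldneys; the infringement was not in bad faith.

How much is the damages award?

$147,048

Statutory damages: 6 × $22,280 = $133,680
Infringement not in bad faith: no ×4 enhancement.
Costs: 10% of $133,680 = $13,368
Award plus costs: $133,680 + $13,368 = $147,048
Cap at $288,450: $147,048 is within the cap, no reduction.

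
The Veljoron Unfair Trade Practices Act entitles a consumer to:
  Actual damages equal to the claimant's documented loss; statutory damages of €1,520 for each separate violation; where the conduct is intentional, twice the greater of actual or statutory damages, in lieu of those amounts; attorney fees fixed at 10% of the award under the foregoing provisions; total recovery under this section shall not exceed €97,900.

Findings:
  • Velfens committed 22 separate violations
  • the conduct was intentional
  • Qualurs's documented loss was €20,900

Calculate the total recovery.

Statutory damages: 22 × €1,520 = €33,440
Greater of actual damages (€20,900) or statutory damages (€33,440): €33,440
Doubled: 2 × €33,440 = €66,880
Attorney fees: 10% of €66,880 = €6,688
Total before cap: €66,880 + €6,688 = €73,568
Cap at €97,900: €73,568 is within the cap, no reduction.

€73,568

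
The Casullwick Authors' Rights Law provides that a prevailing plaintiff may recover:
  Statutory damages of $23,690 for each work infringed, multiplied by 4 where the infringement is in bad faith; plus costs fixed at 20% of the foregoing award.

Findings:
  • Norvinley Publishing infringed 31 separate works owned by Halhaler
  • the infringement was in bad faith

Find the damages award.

$3,525,072

Statutory damages: 31 × $23,690 = $734,390
Multiplied by 4: 4 × $734,390 = $2,937,560
Costs: 20% of $2,937,560 = $587,512
Award plus costs: $2,937,560 + $587,512 = $3,525,072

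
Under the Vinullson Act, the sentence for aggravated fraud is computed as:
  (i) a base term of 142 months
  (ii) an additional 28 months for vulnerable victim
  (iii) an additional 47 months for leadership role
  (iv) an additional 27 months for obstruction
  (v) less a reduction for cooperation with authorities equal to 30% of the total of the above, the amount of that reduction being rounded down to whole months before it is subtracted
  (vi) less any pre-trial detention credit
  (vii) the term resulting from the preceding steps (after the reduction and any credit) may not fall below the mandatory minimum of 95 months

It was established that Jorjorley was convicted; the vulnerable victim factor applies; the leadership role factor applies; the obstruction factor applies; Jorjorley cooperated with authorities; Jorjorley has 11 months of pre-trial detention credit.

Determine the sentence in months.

160 months

Vulnerable victim enhancement: +28 months
Leadership role enhancement: +47 months
Obstruction enhancement: +27 months
Adjusted term: 142 months + 28 months + 47 months + 27 months = 244 months
Cooperation with authorities reduction: 30% of 244 months = 73 months (rounded down)
After reduction: 244 − 73 = 171 months
Less pre-trial detention credit: 171 months − 11 months = 160 months
Minimum 95 months: 160 months meets the minimum, no increase.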